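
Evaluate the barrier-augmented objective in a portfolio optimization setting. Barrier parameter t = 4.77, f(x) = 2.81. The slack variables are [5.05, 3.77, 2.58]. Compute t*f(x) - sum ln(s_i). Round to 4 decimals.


Step 1: Compute log-barrier.
ln values: [1.6194, 1.3271, 0.9478]
phi = -(1.6194 + 1.3271 + 0.9478) = -3.8943
Step 2: Compute augmented objective.
t*f(x) = 4.77*2.81 = 13.4037
Total = 13.4037 - 3.8943 = 9.5094


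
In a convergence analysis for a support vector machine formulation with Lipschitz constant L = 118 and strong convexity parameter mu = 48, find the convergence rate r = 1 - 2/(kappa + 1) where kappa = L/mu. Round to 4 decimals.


Step 1: Compute the condition number.
kappa = L/mu = 118/48 = 2.4583
Step 2: Compute the convergence rate.
r = 1 - 2/(kappa + 1) = 1 - 2*mu/(L + mu) = (L - mu)/(L + mu) = 70/166 = 0.4217


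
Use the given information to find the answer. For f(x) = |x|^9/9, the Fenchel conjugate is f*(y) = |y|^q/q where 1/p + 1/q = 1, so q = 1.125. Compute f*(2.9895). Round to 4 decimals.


The conjugate exponent q satisfies 1/p + 1/q = 1.
p = 9, so q = 9/(9 - 1) = 1.125
|y|^q = 2.9895^1.125 = 3.4281
f*(2.9895) = 3.4281 / 1.125 = 3.0472


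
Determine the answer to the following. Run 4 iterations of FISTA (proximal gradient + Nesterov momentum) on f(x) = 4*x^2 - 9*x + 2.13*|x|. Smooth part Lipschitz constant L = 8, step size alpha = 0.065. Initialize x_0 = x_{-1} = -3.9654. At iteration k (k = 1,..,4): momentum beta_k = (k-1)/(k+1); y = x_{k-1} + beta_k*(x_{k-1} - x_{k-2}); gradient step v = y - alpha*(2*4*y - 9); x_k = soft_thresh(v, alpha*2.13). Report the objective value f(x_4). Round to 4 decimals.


FISTA on f(x) = 4*x^2 - 9*x + 2.13*|x|
L = 8, alpha = 0.065
Iteration 1: beta = 0.0, y = -3.9654 + 0.0*(-3.9654 + 3.9654) = -3.9654
  grad(y) = -40.7232, v = y - alpha*grad = -1.3184
  prox(v) = soft_thresh(-1.3184, 0.1385) = -1.1799
Iteration 2: beta = 0.3333, y = -1.1799 + 0.3333*(-1.1799 + 3.9654) = -0.2515
  grad(y) = -11.0116, v = y - alpha*grad = 0.4643
  prox(v) = soft_thresh(0.4643, 0.1385) = 0.3259
Iteration 3: beta = 0.5, y = 0.3259 + 0.5*(0.3259 + 1.1799) = 1.0787
  grad(y) = -0.37, v = y - alpha*grad = 1.1028
  prox(v) = soft_thresh(1.1028, 0.1385) = 0.9643
Iteration 4: beta = 0.6, y = 0.9643 + 0.6*(0.9643 - 0.3259) = 1.3474
  grad(y) = 1.7796, v = y - alpha*grad = 1.2318
  prox(v) = soft_thresh(1.2318, 0.1385) = 1.0933
f(x_4) = 4*1.0933^2 - 9*1.0933 + 2.13*|1.0933| = -2.7297


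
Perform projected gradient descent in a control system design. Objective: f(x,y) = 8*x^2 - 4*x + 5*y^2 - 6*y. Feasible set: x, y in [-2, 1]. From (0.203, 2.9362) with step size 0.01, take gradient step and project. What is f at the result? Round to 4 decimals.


Step 1: Compute gradient at (0.203, 2.9362).
grad_x = 2*8*0.203 - 4 = -0.752
grad_y = 2*5*2.9362 - 6 = 23.362
Step 2: Gradient step.
x_raw = 0.203 - 0.01*-0.752 = 0.2105
y_raw = 2.9362 - 0.01*23.362 = 2.7026
Step 3: Project onto [-2, 1].
x_proj = clip(0.2105) = 0.2105
y_proj = clip(2.7026) = 1.0
Step 4: Evaluate f.
f(0.2105, 1.0) = -1.4875


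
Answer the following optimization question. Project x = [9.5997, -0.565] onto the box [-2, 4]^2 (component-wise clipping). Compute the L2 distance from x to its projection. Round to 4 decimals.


Project each component onto [-2, 4].
clip(9.5997) = 4.0, clip(-0.565) = -0.565
Projection = [4.0, -0.565]
Squared diffs: [31.3566, 0.0]
Distance = sqrt(31.3566) = 5.5997


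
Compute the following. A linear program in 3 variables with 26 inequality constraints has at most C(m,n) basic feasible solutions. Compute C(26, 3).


Each vertex corresponds to some choice of n active constraints out of m, so the number of vertices is at most C(m, n) = m! / (n!(m-n)!).
m = 26, n = 3
Numerator: 26 * 25 * 24
Denominator: 3! = 6
C(26, 3) = 2600


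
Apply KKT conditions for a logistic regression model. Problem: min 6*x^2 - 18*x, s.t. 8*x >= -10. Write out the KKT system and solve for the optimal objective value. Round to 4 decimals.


Step 1: Try lambda = 0 (constraint inactive).
Stationarity: 2*6*x - 18 = 0
x* = 18/(2*6) = 1.5
Check constraint: 8*1.5 = 12.0 >= -10 -- satisfied.
Step 2: Compute optimal value.
f(x*) = 6*1.5^2 - 18*1.5 = -13.5


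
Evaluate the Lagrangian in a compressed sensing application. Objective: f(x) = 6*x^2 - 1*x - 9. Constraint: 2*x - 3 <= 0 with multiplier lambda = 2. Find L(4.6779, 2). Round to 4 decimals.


Step 1: Evaluate f(x).
f(4.6779) = 6*4.6779^2 - 1*4.6779 - 9 = 117.6186
Step 2: Evaluate g(x).
g(4.6779) = 2*4.6779 - 3 = 6.3558
Step 3: Compute Lagrangian.
L = 117.6186 + 2*6.3558 = 130.3302


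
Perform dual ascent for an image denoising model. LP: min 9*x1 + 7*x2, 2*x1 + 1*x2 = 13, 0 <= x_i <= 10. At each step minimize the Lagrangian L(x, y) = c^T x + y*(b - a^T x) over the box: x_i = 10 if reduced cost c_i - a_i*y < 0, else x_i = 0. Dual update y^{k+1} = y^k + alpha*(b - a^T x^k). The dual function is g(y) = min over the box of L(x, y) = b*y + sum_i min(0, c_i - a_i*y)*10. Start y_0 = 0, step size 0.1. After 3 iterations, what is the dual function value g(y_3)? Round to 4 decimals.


Dual ascent for LP: min 9*x1 + 7*x2, 2*x1 + 1*x2 = 13, 0 <= x_i <= 10
Step 1: y^k = 0.0, reduced costs: (9.0, 7.0)
  x^k = (0.0, 0.0), subgradient = b - a^T x = 13.0
  y^{k+1} = 0.0 + 0.1*13.0 = 1.3
Step 2: y^k = 1.3, reduced costs: (6.4, 5.7)
  x^k = (0.0, 0.0), subgradient = b - a^T x = 13.0
  y^{k+1} = 1.3 + 0.1*13.0 = 2.6
Step 3: y^k = 2.6, reduced costs: (3.8, 4.4)
  x^k = (0.0, 0.0), subgradient = b - a^T x = 13.0
  y^{k+1} = 2.6 + 0.1*13.0 = 3.9
Dual objective at y_3 = 3.9: reduced costs (1.2, 3.1), box minimizer x = (0.0, 0.0)
g(y_3) = b*y + (c1 - a1*y)*x1 + (c2 - a2*y)*x2 = 13*3.9 + 1.2*0.0 + 3.1*0.0 = 50.7 + 0.0 + 0.0 = 50.7


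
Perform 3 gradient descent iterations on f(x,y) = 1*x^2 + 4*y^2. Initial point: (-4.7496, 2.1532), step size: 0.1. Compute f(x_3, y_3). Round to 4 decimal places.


Gradient descent on f(x,y) = 1*x^2 + 4*y^2.
Starting point: (-4.7496, 2.1532), alpha = 0.1
Step 1: grad_x = 2*1*-4.7496 = -9.4992, grad_y = 2*4*2.1532 = 17.2256
  x_1 = -4.7496 - 0.1*-9.4992 = -3.7997
  y_1 = 2.1532 - 0.1*17.2256 = 0.4306
Step 2: grad_x = 2*1*-3.7997 = -7.5994, grad_y = 2*4*0.4306 = 3.4451
  x_2 = -3.7997 - 0.1*-7.5994 = -3.0397
  y_2 = 0.4306 - 0.1*3.4451 = 0.0861
Step 3: grad_x = 2*1*-3.0397 = -6.0795, grad_y = 2*4*0.0861 = 0.689
  x_3 = -3.0397 - 0.1*-6.0795 = -2.4318
  y_3 = 0.0861 - 0.1*0.689 = 0.0172
f(-2.4318, 0.0172) = 1*(-2.4318)^2 + 4*0.0172^2 = 5.9148


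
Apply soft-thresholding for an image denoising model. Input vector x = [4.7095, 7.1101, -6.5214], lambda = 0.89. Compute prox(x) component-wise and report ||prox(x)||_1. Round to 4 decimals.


Soft-thresholding with lambda = 0.89:
prox(4.7095) = sign(4.7095)*max(|4.7095| - 0.89, 0) = 3.8195
prox(7.1101) = sign(7.1101)*max(|7.1101| - 0.89, 0) = 6.2201
prox(-6.5214) = sign(-6.5214)*max(|-6.5214| - 0.89, 0) = -5.6314
prox(x) = [3.8195, 6.2201, -5.6314]
||prox(x)||_1 = 3.8195 + 6.2201 + 5.6314 = 15.671


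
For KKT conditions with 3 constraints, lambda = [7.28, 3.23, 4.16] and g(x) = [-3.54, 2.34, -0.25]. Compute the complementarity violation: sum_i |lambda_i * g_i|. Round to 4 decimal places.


KKT complementary slackness check:
lambda_1 * g_1 = 7.28 * -3.54 = -25.7712
lambda_2 * g_2 = 3.23 * 2.34 = 7.5582
lambda_3 * g_3 = 4.16 * -0.25 = -1.04
Total violation = 25.7712 + 7.5582 + 1.04 = 34.3694


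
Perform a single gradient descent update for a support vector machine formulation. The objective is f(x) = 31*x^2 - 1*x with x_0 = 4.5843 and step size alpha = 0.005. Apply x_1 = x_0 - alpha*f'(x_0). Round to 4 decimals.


We compute the gradient at x_0 and apply the update.
f'(x) = 62*x - 1
f'(4.5843) = 62*4.5843 - 1 = 283.2266
x_1 = 4.5843 - 0.005*283.2266 = 3.1682


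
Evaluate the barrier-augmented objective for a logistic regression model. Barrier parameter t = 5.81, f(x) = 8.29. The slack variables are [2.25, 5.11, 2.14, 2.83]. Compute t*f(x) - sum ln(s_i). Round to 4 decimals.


Step 1: Compute log-barrier.
ln values: [0.8109, 1.6312, 0.7608, 1.0403]
phi = -(0.8109 + 1.6312 + 0.7608 + 1.0403) = -4.2432
Step 2: Compute augmented objective.
t*f(x) = 5.81*8.29 = 48.1649
Total = 48.1649 - 4.2432 = 43.9217


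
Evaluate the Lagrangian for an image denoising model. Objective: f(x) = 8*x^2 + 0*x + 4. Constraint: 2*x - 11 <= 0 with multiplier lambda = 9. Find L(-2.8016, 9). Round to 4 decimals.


Step 1: Evaluate f(x).
f(-2.8016) = 8*(-2.8016)^2 + 0*(-2.8016) + 4 = 66.7917
Step 2: Evaluate g(x).
g(-2.8016) = 2*-2.8016 - 11 = -16.6032
Step 3: Compute Lagrangian.
L = 66.7917 + 9*-16.6032 = -82.6371


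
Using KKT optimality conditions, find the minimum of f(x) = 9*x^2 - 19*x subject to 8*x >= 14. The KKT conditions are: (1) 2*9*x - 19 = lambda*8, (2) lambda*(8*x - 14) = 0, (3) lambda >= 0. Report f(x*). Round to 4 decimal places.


Step 1: Try lambda = 0 (constraint inactive).
x_unc = 19/(2*9) = 1.0556
Check: 8*1.0556 = 8.4448 < 14 -- violated!
Step 2: Constraint must be active: 8*x = 14
x* = 14/8 = 1.75
lambda = (2*9*1.75 - 19)/8 = 1.5625
Step 3: Compute optimal value.
f(x*) = 9*1.75^2 - 19*1.75 = -5.6875


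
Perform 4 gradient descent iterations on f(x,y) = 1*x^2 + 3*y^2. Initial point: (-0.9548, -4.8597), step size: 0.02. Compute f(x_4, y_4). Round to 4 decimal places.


Gradient descent on f(x,y) = 1*x^2 + 3*y^2.
Starting point: (-0.9548, -4.8597), alpha = 0.02
Step 1: grad_x = 2*1*-0.9548 = -1.9096, grad_y = 2*3*-4.8597 = -29.1582
  x_1 = -0.9548 - 0.02*-1.9096 = -0.9166
  y_1 = -4.8597 - 0.02*-29.1582 = -4.2765
Step 2: grad_x = 2*1*-0.9166 = -1.8332, grad_y = 2*3*-4.2765 = -25.6592
  x_2 = -0.9166 - 0.02*-1.8332 = -0.8799
  y_2 = -4.2765 - 0.02*-25.6592 = -3.7634
Step 3: grad_x = 2*1*-0.8799 = -1.7599, grad_y = 2*3*-3.7634 = -22.5801
  x_3 = -0.8799 - 0.02*-1.7599 = -0.8447
  y_3 = -3.7634 - 0.02*-22.5801 = -3.3117
Step 4: grad_x = 2*1*-0.8447 = -1.6895, grad_y = 2*3*-3.3117 = -19.8705
  x_4 = -0.8447 - 0.02*-1.6895 = -0.811
  y_4 = -3.3117 - 0.02*-19.8705 = -2.9143
f(-0.811, -2.9143) = 1*(-0.811)^2 + 3*(-2.9143)^2 = 26.1378


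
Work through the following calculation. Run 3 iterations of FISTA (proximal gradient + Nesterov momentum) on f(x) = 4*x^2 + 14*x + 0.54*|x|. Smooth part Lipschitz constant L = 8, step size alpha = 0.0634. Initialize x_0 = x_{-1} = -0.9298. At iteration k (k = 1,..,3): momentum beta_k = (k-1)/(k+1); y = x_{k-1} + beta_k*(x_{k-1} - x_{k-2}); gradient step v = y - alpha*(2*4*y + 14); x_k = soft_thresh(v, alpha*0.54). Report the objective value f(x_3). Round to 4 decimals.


FISTA on f(x) = 4*x^2 + 14*x + 0.54*|x|
L = 8, alpha = 0.0634
Iteration 1: beta = 0.0, y = -0.9298 + 0.0*(-0.9298 + 0.9298) = -0.9298
  grad(y) = 6.5616, v = y - alpha*grad = -1.3458
  prox(v) = soft_thresh(-1.3458, 0.0342) = -1.3116
Iteration 2: beta = 0.3333, y = -1.3116 + 0.3333*(-1.3116 + 0.9298) = -1.4388
  grad(y) = 2.4894, v = y - alpha*grad = -1.5967
  prox(v) = soft_thresh(-1.5967, 0.0342) = -1.5624
Iteration 3: beta = 0.5, y = -1.5624 + 0.5*(-1.5624 + 1.3116) = -1.6878
  grad(y) = 0.4973, v = y - alpha*grad = -1.7194
  prox(v) = soft_thresh(-1.7194, 0.0342) = -1.6851
f(x_3) = 4*(-1.6851)^2 + 14*(-1.6851) + 0.54*|-1.6851| = -11.3232


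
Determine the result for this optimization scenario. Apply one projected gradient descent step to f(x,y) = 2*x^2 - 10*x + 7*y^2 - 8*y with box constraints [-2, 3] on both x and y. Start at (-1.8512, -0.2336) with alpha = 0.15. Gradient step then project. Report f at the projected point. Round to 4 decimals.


Step 1: Compute gradient at (-1.8512, -0.2336).
grad_x = 2*2*-1.8512 - 10 = -17.4048
grad_y = 2*7*-0.2336 - 8 = -11.2704
Step 2: Gradient step.
x_raw = -1.8512 - 0.15*-17.4048 = 0.7595
y_raw = -0.2336 - 0.15*-11.2704 = 1.457
Step 3: Project onto [-2, 3].
x_proj = clip(0.7595) = 0.7595
y_proj = clip(1.457) = 1.457
Step 4: Evaluate f.
f(0.7595, 1.457) = -3.238


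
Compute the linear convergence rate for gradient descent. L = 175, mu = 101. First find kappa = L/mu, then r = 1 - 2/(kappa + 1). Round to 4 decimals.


Step 1: Compute the condition number.
kappa = L/mu = 175/101 = 1.7327
Step 2: Compute the convergence rate.
r = 1 - 2/(kappa + 1) = 1 - 2*mu/(L + mu) = (L - mu)/(L + mu) = 74/276 = 0.2681


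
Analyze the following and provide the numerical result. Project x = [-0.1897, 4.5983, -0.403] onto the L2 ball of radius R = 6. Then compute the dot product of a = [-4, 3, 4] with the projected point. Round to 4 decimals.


Step 1: Compute ||x|| (intermediates to 6 decimals).
||x|| = sqrt((-0.1897)^2 + 4.5983^2 + (-0.403)^2) = 4.619822
Step 2: Project.
Since ||x|| <= R, proj = x (no scaling needed).
proj(x) = [-0.1897, 4.5983, -0.403]
Step 3: Dot product.
a^T * proj(x) = -4*(-0.1897) + 3*4.5983 + 4*(-0.403) = 12.9417


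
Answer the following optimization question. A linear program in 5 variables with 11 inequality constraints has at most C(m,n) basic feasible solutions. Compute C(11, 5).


Each vertex corresponds to some choice of n active constraints out of m, so the number of vertices is at most C(m, n) = m! / (n!(m-n)!).
m = 11, n = 5
Numerator: 11 * 10 * 9 * 8 * 7
Denominator: 5! = 120
C(11, 5) = 462


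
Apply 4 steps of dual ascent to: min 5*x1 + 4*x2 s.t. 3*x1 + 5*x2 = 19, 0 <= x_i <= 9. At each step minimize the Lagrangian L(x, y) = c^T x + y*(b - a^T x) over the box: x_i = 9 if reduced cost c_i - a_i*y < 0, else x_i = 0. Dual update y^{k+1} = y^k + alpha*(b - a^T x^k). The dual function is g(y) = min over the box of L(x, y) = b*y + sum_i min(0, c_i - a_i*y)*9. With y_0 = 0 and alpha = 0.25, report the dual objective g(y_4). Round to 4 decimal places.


Dual ascent for LP: min 5*x1 + 4*x2, 3*x1 + 5*x2 = 19, 0 <= x_i <= 9
Step 1: y^k = 0.0, reduced costs: (5.0, 4.0)
  x^k = (0.0, 0.0), subgradient = b - a^T x = 19.0
  y^{k+1} = 0.0 + 0.25*19.0 = 4.75
Step 2: y^k = 4.75, reduced costs: (-9.25, -19.75)
  x^k = (9.0, 9.0), subgradient = b - a^T x = -53.0
  y^{k+1} = 4.75 + 0.25*-53.0 = -8.5
Step 3: y^k = -8.5, reduced costs: (30.5, 46.5)
  x^k = (0.0, 0.0), subgradient = b - a^T x = 19.0
  y^{k+1} = -8.5 + 0.25*19.0 = -3.75
Step 4: y^k = -3.75, reduced costs: (16.25, 22.75)
  x^k = (0.0, 0.0), subgradient = b - a^T x = 19.0
  y^{k+1} = -3.75 + 0.25*19.0 = 1.0
Dual objective at y_4 = 1.0: reduced costs (2.0, -1.0), box minimizer x = (0.0, 9.0)
g(y_4) = b*y + (c1 - a1*y)*x1 + (c2 - a2*y)*x2 = 19*1.0 + 2.0*0.0 + (-1.0)*9.0 = 19.0 + 0.0 - 9.0 = 10.0


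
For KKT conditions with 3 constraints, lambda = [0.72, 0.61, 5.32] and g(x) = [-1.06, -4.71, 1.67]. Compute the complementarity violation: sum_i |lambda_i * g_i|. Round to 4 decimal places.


KKT complementary slackness check:
lambda_1 * g_1 = 0.72 * -1.06 = -0.7632
lambda_2 * g_2 = 0.61 * -4.71 = -2.8731
lambda_3 * g_3 = 5.32 * 1.67 = 8.8844
Total violation = 0.7632 + 2.8731 + 8.8844 = 12.5207


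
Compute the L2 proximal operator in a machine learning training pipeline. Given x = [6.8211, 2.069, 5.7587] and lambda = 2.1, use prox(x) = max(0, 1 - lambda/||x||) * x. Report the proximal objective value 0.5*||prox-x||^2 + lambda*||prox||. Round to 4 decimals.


Step 1: Compute ||x||.
||x|| = 9.1636
Step 2: Compute scaling factor.
scale = max(0, 1 - 2.1/9.1636) = 0.7708
Step 3: prox(x) = [5.2579, 1.5949, 4.439]
||prox(x)|| = 7.0636
Step 4: Proximal objective.
0.5*||prox-x||^2 = 2.205
lambda*||prox|| = 14.8336
Total = 17.0385


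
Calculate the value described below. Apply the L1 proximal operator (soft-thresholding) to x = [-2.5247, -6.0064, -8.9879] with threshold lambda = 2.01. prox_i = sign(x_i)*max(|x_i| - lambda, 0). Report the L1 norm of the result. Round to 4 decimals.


Soft-thresholding with lambda = 2.01:
prox(-2.5247) = sign(-2.5247)*max(|-2.5247| - 2.01, 0) = -0.5147
prox(-6.0064) = sign(-6.0064)*max(|-6.0064| - 2.01, 0) = -3.9964
prox(-8.9879) = sign(-8.9879)*max(|-8.9879| - 2.01, 0) = -6.9779
prox(x) = [-0.5147, -3.9964, -6.9779]
||prox(x)||_1 = 0.5147 + 3.9964 + 6.9779 = 11.489


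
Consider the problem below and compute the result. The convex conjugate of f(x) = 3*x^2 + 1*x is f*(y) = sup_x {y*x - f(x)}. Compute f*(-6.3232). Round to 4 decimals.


f*(y) = sup_x {y*x - a*x^2 - b*x} = sup_x {(y-b)*x - a*x^2}
FOC: (y - b) - 2a*x = 0 => x* = (y - b)/(2a)
x* = (-6.3232 - 1)/(2*3) = -1.2205
f*(-6.3232) = (y-b)^2/(4a) = (-6.3232 - 1)^2/(4*3)
= 53.6293/12 = 4.4691


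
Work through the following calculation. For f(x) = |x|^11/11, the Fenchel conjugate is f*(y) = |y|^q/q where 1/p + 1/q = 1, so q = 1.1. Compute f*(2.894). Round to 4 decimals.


The conjugate exponent q satisfies 1/p + 1/q = 1.
p = 11, so q = 11/(11 - 1) = 1.1
|y|^q = 2.894^1.1 = 3.2185
f*(2.894) = 3.2185 / 1.1 = 2.9259


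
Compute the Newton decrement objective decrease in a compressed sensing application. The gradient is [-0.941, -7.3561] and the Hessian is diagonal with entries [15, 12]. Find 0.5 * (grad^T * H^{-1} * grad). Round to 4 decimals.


Step 1: H is diagonal, so H^(-1) * g = [-0.0627, -0.613].
Step 2: g^T H^(-1) g = sum_i g_i^2 / H_ii
  = (-0.941)^2/15 + (-7.3561)^2/12
  = 0.059 + 4.5094 = 4.5684
Step 3: Objective decrease = 0.5 * g^T H^(-1) g = 2.2842


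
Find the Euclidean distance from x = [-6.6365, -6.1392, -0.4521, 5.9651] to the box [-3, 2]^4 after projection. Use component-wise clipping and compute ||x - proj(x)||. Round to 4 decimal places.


Project each component onto [-3, 2].
clip(-6.6365) = -3.0, clip(-6.1392) = -3.0, clip(-0.4521) = -0.4521, clip(5.9651) = 2.0
Projection = [-3.0, -3.0, -0.4521, 2.0]
Squared diffs: [13.2241, 9.8546, 0.0, 15.722]
Distance = sqrt(38.8007) = 6.229


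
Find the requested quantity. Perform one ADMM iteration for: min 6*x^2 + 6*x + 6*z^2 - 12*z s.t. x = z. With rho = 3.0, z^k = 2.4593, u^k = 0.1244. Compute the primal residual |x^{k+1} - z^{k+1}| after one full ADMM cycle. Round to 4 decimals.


ADMM iteration with rho = 3.0, z^k = 2.4593, u^k = 0.1244
Step 1: x-update.
Minimize 6*x^2 + 6*x + (3.0/2)*(x - 2.4593 + 0.1244)^2
FOC: (2*6 + 3.0)*x = -6 + 3.0*(2.4593 - 0.1244)
x^{k+1} = 0.067
Step 2: z-update.
Minimize 6*z^2 - 12*z + (3.0/2)*(0.067 - z + 0.1244)^2
FOC: (2*6 + 3.0)*z = 12 + 3.0*(0.067 + 0.1244)
z^{k+1} = 0.8383
Step 3: u-update.
u^{k+1} = 0.1244 + 0.067 - 0.8383 = -0.6469
Step 4: Primal residual = |0.067 - 0.8383| = 0.7713


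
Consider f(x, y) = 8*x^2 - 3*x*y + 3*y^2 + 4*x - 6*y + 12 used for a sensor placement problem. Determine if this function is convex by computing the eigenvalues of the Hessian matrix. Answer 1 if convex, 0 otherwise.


The Hessian of f(x,y) = 8*x^2 - 3*x*y + 3*y^2 + 4*x - 6*y + 12 is:
H = [[16, -3], [-3, 6]]
Trace = 16 + 6 = 22
Determinant = 16*6 - (-3)^2 = 87
Discriminant = (22)^2 - 4*87 = 136.0
Eigenvalues: lambda_1 = 5.169, lambda_2 = 16.831
The function is convex.

1


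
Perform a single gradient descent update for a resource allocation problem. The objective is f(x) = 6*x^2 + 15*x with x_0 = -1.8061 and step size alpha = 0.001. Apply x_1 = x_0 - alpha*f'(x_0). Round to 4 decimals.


We compute the gradient at x_0 and apply the update.
f'(x) = 12*x + 15
f'(-1.8061) = 12*-1.8061 + 15 = -6.6732
x_1 = -1.8061 - 0.001*-6.6732 = -1.7994


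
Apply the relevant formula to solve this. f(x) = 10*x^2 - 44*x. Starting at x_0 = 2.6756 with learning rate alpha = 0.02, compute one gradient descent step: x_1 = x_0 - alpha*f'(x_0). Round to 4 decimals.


We compute the gradient at x_0 and apply the update.
f'(x) = 20*x - 44
f'(2.6756) = 20*2.6756 - 44 = 9.512
x_1 = 2.6756 - 0.02*9.512 = 2.4854


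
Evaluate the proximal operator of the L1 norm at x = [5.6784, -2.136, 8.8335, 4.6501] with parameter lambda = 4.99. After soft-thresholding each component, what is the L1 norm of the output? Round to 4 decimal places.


Soft-thresholding with lambda = 4.99:
prox(5.6784) = sign(5.6784)*max(|5.6784| - 4.99, 0) = 0.6884
prox(-2.136) = sign(-2.136)*max(|-2.136| - 4.99, 0) = 0.0
prox(8.8335) = sign(8.8335)*max(|8.8335| - 4.99, 0) = 3.8435
prox(4.6501) = sign(4.6501)*max(|4.6501| - 4.99, 0) = 0.0
prox(x) = [0.6884, 0.0, 3.8435, 0.0]
||prox(x)||_1 = 0.6884 + 0.0 + 3.8435 + 0.0 = 4.5319


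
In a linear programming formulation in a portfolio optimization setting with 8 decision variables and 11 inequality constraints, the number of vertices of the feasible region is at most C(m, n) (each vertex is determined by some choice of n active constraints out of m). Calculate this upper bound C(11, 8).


Each vertex corresponds to some choice of n active constraints out of m, so the number of vertices is at most C(m, n) = m! / (n!(m-n)!).
m = 11, n = 8
Numerator: 11 * 10 * 9 * 8 * 7 * 6 * 5 * 4
Denominator: 8! = 40320
C(11, 8) = 165


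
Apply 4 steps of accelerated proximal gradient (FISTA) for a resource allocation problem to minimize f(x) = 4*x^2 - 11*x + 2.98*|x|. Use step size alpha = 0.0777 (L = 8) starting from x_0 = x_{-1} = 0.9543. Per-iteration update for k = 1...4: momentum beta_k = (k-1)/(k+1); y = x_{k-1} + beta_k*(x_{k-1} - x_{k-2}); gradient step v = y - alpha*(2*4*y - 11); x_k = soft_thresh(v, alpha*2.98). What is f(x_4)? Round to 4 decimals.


FISTA on f(x) = 4*x^2 - 11*x + 2.98*|x|
L = 8, alpha = 0.0777
Iteration 1: beta = 0.0, y = 0.9543 + 0.0*(0.9543 - 0.9543) = 0.9543
  grad(y) = -3.3656, v = y - alpha*grad = 1.2158
  prox(v) = soft_thresh(1.2158, 0.2315) = 0.9843
Iteration 2: beta = 0.3333, y = 0.9843 + 0.3333*(0.9843 - 0.9543) = 0.9942
  grad(y) = -3.046, v = y - alpha*grad = 1.2309
  prox(v) = soft_thresh(1.2309, 0.2315) = 0.9994
Iteration 3: beta = 0.5, y = 0.9994 + 0.5*(0.9994 - 0.9843) = 1.0069
  grad(y) = -2.9445, v = y - alpha*grad = 1.2357
  prox(v) = soft_thresh(1.2357, 0.2315) = 1.0042
Iteration 4: beta = 0.6, y = 1.0042 + 0.6*(1.0042 - 0.9994) = 1.0071
  grad(y) = -2.9435, v = y - alpha*grad = 1.2358
  prox(v) = soft_thresh(1.2358, 0.2315) = 1.0042
f(x_4) = 4*1.0042^2 - 11*1.0042 + 2.98*|1.0042| = -4.02


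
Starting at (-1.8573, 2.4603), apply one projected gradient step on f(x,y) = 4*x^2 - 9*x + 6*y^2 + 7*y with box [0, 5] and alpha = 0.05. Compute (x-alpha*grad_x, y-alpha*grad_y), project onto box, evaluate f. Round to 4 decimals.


Step 1: Compute gradient at (-1.8573, 2.4603).
grad_x = 2*4*-1.8573 - 9 = -23.8584
grad_y = 2*6*2.4603 + 7 = 36.5236
Step 2: Gradient step.
x_raw = -1.8573 - 0.05*-23.8584 = -0.6644
y_raw = 2.4603 - 0.05*36.5236 = 0.6341
Step 3: Project onto [0, 5].
x_proj = clip(-0.6644) = 0.0
y_proj = clip(0.6341) = 0.6341
Step 4: Evaluate f.
f(0.0, 0.6341) = 6.8515


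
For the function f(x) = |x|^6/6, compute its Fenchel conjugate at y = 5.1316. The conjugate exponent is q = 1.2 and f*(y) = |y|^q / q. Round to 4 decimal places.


The conjugate exponent q satisfies 1/p + 1/q = 1.
p = 6, so q = 6/(6 - 1) = 1.2
|y|^q = 5.1316^1.2 = 7.1171
f*(5.1316) = 7.1171 / 1.2 = 5.9309


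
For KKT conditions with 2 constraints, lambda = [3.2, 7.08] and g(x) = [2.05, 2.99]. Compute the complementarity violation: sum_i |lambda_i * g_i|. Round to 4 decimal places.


KKT complementary slackness check:
lambda_1 * g_1 = 3.2 * 2.05 = 6.56
lambda_2 * g_2 = 7.08 * 2.99 = 21.1692
Total violation = 6.56 + 21.1692 = 27.7292


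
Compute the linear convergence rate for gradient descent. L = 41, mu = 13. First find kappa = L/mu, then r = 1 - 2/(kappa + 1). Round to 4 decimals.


Step 1: Compute the condition number.
kappa = L/mu = 41/13 = 3.1538
Step 2: Compute the convergence rate.
r = 1 - 2/(kappa + 1) = 1 - 2*mu/(L + mu) = (L - mu)/(L + mu) = 28/54 = 0.5185


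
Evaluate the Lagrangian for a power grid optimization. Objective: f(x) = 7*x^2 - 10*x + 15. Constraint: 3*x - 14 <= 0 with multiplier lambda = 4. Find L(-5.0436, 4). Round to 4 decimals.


Step 1: Evaluate f(x).
f(-5.0436) = 7*(-5.0436)^2 - 10*(-5.0436) + 15 = 243.5013
Step 2: Evaluate g(x).
g(-5.0436) = 3*-5.0436 - 14 = -29.1308
Step 3: Compute Lagrangian.
L = 243.5013 + 4*-29.1308 = 126.9781


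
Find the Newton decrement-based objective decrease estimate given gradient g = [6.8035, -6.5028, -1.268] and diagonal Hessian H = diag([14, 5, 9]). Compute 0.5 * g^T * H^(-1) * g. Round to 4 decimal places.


Step 1: H is diagonal, so H^(-1) * g = [0.486, -1.3006, -0.1409].
Step 2: g^T H^(-1) g = sum_i g_i^2 / H_ii
  = (6.8035)^2/14 + (-6.5028)^2/5 + (-1.268)^2/9
  = 3.3063 + 8.4573 + 0.1786 = 11.9422
Step 3: Objective decrease = 0.5 * g^T H^(-1) g = 5.9711


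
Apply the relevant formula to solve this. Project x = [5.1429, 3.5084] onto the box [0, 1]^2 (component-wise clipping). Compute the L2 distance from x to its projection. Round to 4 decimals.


Project each component onto [0, 1].
clip(5.1429) = 1.0, clip(3.5084) = 1.0
Projection = [1.0, 1.0]
Squared diffs: [17.1636, 6.2921]
Distance = sqrt(23.4557) = 4.8431


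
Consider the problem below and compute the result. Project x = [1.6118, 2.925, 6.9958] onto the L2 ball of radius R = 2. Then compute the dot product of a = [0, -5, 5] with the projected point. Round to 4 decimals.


Step 1: Compute ||x|| (intermediates to 6 decimals).
||x|| = sqrt(1.6118^2 + 2.925^2 + 6.9958^2) = 7.75208
Step 2: Project.
Since ||x|| > R, scale = R/||x|| = 2/7.75208 = 0.257995, proj(x) = scale * x
proj(x) = [0.415836, 0.754635, 1.804881]
Step 3: Dot product.
a^T * proj(x) = 0*0.415836 - 5*0.754635 + 5*1.804881 = 5.2512


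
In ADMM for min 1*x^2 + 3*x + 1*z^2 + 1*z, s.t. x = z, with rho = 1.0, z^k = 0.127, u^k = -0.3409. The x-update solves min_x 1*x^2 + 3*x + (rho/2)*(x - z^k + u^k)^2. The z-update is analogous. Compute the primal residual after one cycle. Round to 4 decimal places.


ADMM iteration with rho = 1.0, z^k = 0.127, u^k = -0.3409
Step 1: x-update.
Minimize 1*x^2 + 3*x + (1.0/2)*(x - 0.127 - 0.3409)^2
FOC: (2*1 + 1.0)*x = -3 + 1.0*(0.127 + 0.3409)
x^{k+1} = -0.844
Step 2: z-update.
Minimize 1*z^2 + 1*z + (1.0/2)*(-0.844 - z - 0.3409)^2
FOC: (2*1 + 1.0)*z = -1 + 1.0*(-0.844 - 0.3409)
z^{k+1} = -0.7283
Step 3: u-update.
u^{k+1} = -0.3409 - 0.844 + 0.7283 = -0.4566
Step 4: Primal residual = |-0.844 + 0.7283| = 0.1157


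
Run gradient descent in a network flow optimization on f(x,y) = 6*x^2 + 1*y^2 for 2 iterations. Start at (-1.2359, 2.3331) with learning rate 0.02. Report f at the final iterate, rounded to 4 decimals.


Gradient descent on f(x,y) = 6*x^2 + 1*y^2.
Starting point: (-1.2359, 2.3331), alpha = 0.02
Step 1: grad_x = 2*6*-1.2359 = -14.8308, grad_y = 2*1*2.3331 = 4.6662
  x_1 = -1.2359 - 0.02*-14.8308 = -0.9393
  y_1 = 2.3331 - 0.02*4.6662 = 2.2398
Step 2: grad_x = 2*6*-0.9393 = -11.2714, grad_y = 2*1*2.2398 = 4.4796
  x_2 = -0.9393 - 0.02*-11.2714 = -0.7139
  y_2 = 2.2398 - 0.02*4.4796 = 2.1502
f(-0.7139, 2.1502) = 6*(-0.7139)^2 + 1*2.1502^2 = 7.6808


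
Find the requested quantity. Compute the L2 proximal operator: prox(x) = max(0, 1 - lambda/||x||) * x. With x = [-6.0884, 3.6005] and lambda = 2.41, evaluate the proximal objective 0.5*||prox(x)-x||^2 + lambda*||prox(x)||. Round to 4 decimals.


Step 1: Compute ||x||.
||x|| = 7.0733
Step 2: Compute scaling factor.
scale = max(0, 1 - 2.41/7.0733) = 0.6593
Step 3: prox(x) = [-4.014, 2.3738]
||prox(x)|| = 4.6633
Step 4: Proximal objective.
0.5*||prox-x||^2 = 2.9041
lambda*||prox|| = 11.2386
Total = 14.1427


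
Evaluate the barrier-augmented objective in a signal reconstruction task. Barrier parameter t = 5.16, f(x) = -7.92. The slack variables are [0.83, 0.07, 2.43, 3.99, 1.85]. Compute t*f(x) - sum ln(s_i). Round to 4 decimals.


Step 1: Compute log-barrier.
ln values: [-0.1863, -2.6593, 0.8879, 1.3838, 0.6152]
phi = -(-0.1863 - 2.6593 + 0.8879 + 1.3838 + 0.6152) = -0.0413
Step 2: Compute augmented objective.
t*f(x) = 5.16*-7.92 = -40.8672
Total = -40.8672 - 0.0413 = -40.9085


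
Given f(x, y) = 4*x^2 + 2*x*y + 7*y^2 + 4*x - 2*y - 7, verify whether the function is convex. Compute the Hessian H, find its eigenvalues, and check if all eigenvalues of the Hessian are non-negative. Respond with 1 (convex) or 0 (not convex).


The Hessian of f(x,y) = 4*x^2 + 2*x*y + 7*y^2 + 4*x - 2*y - 7 is:
H = [[8, 2], [2, 14]]
Trace = 8 + 14 = 22
Determinant = 8*14 - (2)^2 = 108
Discriminant = (22)^2 - 4*108 = 52.0
Eigenvalues: lambda_1 = 7.3944, lambda_2 = 14.6056
The function is convex.

1


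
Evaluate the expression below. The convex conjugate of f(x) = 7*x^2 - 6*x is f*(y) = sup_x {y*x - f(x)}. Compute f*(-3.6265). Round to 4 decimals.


f*(y) = sup_x {y*x - a*x^2 - b*x} = sup_x {(y-b)*x - a*x^2}
FOC: (y - b) - 2a*x = 0 => x* = (y - b)/(2a)
x* = (-3.6265 + 6)/(2*7) = 0.1695
f*(-3.6265) = (y-b)^2/(4a) = (-3.6265 + 6)^2/(4*7)
= 5.6335/28 = 0.2012


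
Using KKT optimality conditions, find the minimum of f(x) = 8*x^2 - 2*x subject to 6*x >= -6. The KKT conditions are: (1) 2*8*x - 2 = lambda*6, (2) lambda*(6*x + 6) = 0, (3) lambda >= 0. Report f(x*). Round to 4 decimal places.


Step 1: Try lambda = 0 (constraint inactive).
Stationarity: 2*8*x - 2 = 0
x* = 2/(2*8) = 0.125
Check constraint: 6*0.125 = 0.75 >= -6 -- satisfied.
Step 2: Compute optimal value.
f(x*) = 8*0.125^2 - 2*0.125 = -0.125


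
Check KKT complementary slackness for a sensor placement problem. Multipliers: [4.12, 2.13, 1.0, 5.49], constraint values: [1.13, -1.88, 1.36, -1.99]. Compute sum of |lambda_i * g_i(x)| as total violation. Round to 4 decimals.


KKT complementary slackness check:
lambda_1 * g_1 = 4.12 * 1.13 = 4.6556
lambda_2 * g_2 = 2.13 * -1.88 = -4.0044
lambda_3 * g_3 = 1.0 * 1.36 = 1.36
lambda_4 * g_4 = 5.49 * -1.99 = -10.9251
Total violation = 4.6556 + 4.0044 + 1.36 + 10.9251 = 20.9451


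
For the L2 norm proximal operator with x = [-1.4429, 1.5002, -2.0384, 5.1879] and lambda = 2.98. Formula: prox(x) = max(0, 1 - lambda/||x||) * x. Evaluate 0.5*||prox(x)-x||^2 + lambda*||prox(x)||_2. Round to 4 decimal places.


Step 1: Compute ||x||.
||x|| = 5.95
Step 2: Compute scaling factor.
scale = max(0, 1 - 2.98/5.95) = 0.4992
Step 3: prox(x) = [-0.7202, 0.7488, -1.0175, 2.5896]
||prox(x)|| = 2.97
Step 4: Proximal objective.
0.5*||prox-x||^2 = 4.4402
lambda*||prox|| = 8.8506
Total = 13.2907


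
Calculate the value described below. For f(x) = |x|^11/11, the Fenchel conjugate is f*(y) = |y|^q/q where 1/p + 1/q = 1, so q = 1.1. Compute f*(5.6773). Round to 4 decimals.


The conjugate exponent q satisfies 1/p + 1/q = 1.
p = 11, so q = 11/(11 - 1) = 1.1
|y|^q = 5.6773^1.1 = 6.7539
f*(5.6773) = 6.7539 / 1.1 = 6.1399


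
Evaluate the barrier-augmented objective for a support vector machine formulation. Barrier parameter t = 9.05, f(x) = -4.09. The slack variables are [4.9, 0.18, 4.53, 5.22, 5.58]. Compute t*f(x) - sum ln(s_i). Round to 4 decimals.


Step 1: Compute log-barrier.
ln values: [1.5892, -1.7148, 1.5107, 1.6525, 1.7192]
phi = -(1.5892 - 1.7148 + 1.5107 + 1.6525 + 1.7192) = -4.7568
Step 2: Compute augmented objective.
t*f(x) = 9.05*-4.09 = -37.0145
Total = -37.0145 - 4.7568 = -41.7713


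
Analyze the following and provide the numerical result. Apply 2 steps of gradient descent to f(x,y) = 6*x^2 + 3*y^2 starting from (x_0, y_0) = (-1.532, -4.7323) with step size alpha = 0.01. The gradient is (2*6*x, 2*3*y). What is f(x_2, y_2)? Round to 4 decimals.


Gradient descent on f(x,y) = 6*x^2 + 3*y^2.
Starting point: (-1.532, -4.7323), alpha = 0.01
Step 1: grad_x = 2*6*-1.532 = -18.384, grad_y = 2*3*-4.7323 = -28.3938
  x_1 = -1.532 - 0.01*-18.384 = -1.3482
  y_1 = -4.7323 - 0.01*-28.3938 = -4.4484
Step 2: grad_x = 2*6*-1.3482 = -16.1779, grad_y = 2*3*-4.4484 = -26.6902
  x_2 = -1.3482 - 0.01*-16.1779 = -1.1864
  y_2 = -4.4484 - 0.01*-26.6902 = -4.1815
f(-1.1864, -4.1815) = 6*(-1.1864)^2 + 3*(-4.1815)^2 = 60.8988


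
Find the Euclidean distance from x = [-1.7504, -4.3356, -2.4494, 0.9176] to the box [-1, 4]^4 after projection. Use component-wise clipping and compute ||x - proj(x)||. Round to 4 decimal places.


Project each component onto [-1, 4].
clip(-1.7504) = -1.0, clip(-4.3356) = -1.0, clip(-2.4494) = -1.0, clip(0.9176) = 0.9176
Projection = [-1.0, -1.0, -1.0, 0.9176]
Squared diffs: [0.5631, 11.1262, 2.1008, 0.0]
Distance = sqrt(13.7901) = 3.7135


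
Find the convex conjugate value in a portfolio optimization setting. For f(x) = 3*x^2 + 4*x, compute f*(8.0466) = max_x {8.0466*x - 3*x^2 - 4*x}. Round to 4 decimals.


f*(y) = sup_x {y*x - a*x^2 - b*x} = sup_x {(y-b)*x - a*x^2}
FOC: (y - b) - 2a*x = 0 => x* = (y - b)/(2a)
x* = (8.0466 - 4)/(2*3) = 0.6744
f*(8.0466) = (y-b)^2/(4a) = (8.0466 - 4)^2/(4*3)
= 16.375/12 = 1.3646


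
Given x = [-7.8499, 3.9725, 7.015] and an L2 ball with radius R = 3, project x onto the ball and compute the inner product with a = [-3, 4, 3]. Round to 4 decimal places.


Step 1: Compute ||x|| (intermediates to 6 decimals).
||x|| = sqrt((-7.8499)^2 + 3.9725^2 + 7.015^2) = 11.252196
Step 2: Project.
Since ||x|| > R, scale = R/||x|| = 3/11.252196 = 0.266615, proj(x) = scale * x
proj(x) = [-2.092901, 1.059128, 1.870304]
Step 3: Dot product.
a^T * proj(x) = -3*(-2.092901) + 4*1.059128 + 3*1.870304 = 16.1261


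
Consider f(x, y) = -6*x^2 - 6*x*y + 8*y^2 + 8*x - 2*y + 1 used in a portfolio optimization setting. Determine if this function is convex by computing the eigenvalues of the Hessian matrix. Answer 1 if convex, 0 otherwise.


The Hessian of f(x,y) = -6*x^2 - 6*x*y + 8*y^2 + 8*x - 2*y + 1 is:
H = [[-12, -6], [-6, 16]]
Trace = -12 + 16 = 4
Determinant = -12*16 - (-6)^2 = -228
Discriminant = (4)^2 - 4*-228 = 928.0
Eigenvalues: lambda_1 = -13.2315, lambda_2 = 17.2315
The function is not convex.

0


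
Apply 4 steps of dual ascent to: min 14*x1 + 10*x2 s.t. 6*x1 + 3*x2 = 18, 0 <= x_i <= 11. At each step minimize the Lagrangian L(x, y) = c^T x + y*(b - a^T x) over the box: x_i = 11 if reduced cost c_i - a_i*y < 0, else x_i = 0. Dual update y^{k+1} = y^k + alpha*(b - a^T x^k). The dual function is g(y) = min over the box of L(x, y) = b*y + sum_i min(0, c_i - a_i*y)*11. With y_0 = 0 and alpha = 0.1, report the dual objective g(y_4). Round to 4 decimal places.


Dual ascent for LP: min 14*x1 + 10*x2, 6*x1 + 3*x2 = 18, 0 <= x_i <= 11
Step 1: y^k = 0.0, reduced costs: (14.0, 10.0)
  x^k = (0.0, 0.0), subgradient = b - a^T x = 18.0
  y^{k+1} = 0.0 + 0.1*18.0 = 1.8
Step 2: y^k = 1.8, reduced costs: (3.2, 4.6)
  x^k = (0.0, 0.0), subgradient = b - a^T x = 18.0
  y^{k+1} = 1.8 + 0.1*18.0 = 3.6
Step 3: y^k = 3.6, reduced costs: (-7.6, -0.8)
  x^k = (11.0, 11.0), subgradient = b - a^T x = -81.0
  y^{k+1} = 3.6 + 0.1*-81.0 = -4.5
Step 4: y^k = -4.5, reduced costs: (41.0, 23.5)
  x^k = (0.0, 0.0), subgradient = b - a^T x = 18.0
  y^{k+1} = -4.5 + 0.1*18.0 = -2.7
Dual objective at y_4 = -2.7: reduced costs (30.2, 18.1), box minimizer x = (0.0, 0.0)
g(y_4) = b*y + (c1 - a1*y)*x1 + (c2 - a2*y)*x2 = 18*(-2.7) + 30.2*0.0 + 18.1*0.0 = -48.6 + 0.0 + 0.0 = -48.6


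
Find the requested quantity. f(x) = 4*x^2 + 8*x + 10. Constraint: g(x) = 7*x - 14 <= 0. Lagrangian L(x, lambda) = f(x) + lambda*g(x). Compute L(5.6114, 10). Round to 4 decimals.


Step 1: Evaluate f(x).
f(5.6114) = 4*5.6114^2 + 8*5.6114 + 10 = 180.8424
Step 2: Evaluate g(x).
g(5.6114) = 7*5.6114 - 14 = 25.2798
Step 3: Compute Lagrangian.
L = 180.8424 + 10*25.2798 = 433.6404


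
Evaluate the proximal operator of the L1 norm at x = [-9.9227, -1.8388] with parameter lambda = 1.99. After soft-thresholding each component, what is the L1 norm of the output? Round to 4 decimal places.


Soft-thresholding with lambda = 1.99:
prox(-9.9227) = sign(-9.9227)*max(|-9.9227| - 1.99, 0) = -7.9327
prox(-1.8388) = sign(-1.8388)*max(|-1.8388| - 1.99, 0) = 0.0
prox(x) = [-7.9327, 0.0]
||prox(x)||_1 = 7.9327 + 0.0 = 7.9327


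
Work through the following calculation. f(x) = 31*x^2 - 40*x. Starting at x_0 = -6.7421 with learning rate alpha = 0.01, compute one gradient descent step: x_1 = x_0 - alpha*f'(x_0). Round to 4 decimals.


We compute the gradient at x_0 and apply the update.
f'(x) = 62*x - 40
f'(-6.7421) = 62*-6.7421 - 40 = -458.0102
x_1 = -6.7421 - 0.01*-458.0102 = -2.162


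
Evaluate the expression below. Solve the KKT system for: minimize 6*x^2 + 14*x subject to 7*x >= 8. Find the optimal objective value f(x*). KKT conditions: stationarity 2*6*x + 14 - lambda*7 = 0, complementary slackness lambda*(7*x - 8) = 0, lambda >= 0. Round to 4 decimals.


Step 1: Try lambda = 0 (constraint inactive).
x_unc = -14/(2*6) = -1.1667
Check: 7*-1.1667 = -8.1669 < 8 -- violated!
Step 2: Constraint must be active: 7*x = 8
x* = 8/7 = 1.1429 (rounded; the exact value 8/7 is used below)
lambda = (2*6*(8/7) + 14)/7 = 3.9592
Step 3: Compute optimal value.
f(x*) = 6*(8/7)^2 + 14*(8/7) = 23.8367


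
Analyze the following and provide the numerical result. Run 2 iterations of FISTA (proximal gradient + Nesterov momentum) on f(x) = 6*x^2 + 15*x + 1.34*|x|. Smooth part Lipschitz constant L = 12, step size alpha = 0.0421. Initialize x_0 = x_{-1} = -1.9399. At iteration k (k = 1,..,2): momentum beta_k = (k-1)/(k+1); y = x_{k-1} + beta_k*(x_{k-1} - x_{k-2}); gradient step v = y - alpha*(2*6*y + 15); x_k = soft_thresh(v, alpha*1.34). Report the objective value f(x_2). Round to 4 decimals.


FISTA on f(x) = 6*x^2 + 15*x + 1.34*|x|
L = 12, alpha = 0.0421
Iteration 1: beta = 0.0, y = -1.9399 + 0.0*(-1.9399 + 1.9399) = -1.9399
  grad(y) = -8.2788, v = y - alpha*grad = -1.5914
  prox(v) = soft_thresh(-1.5914, 0.0564) = -1.5349
Iteration 2: beta = 0.3333, y = -1.5349 + 0.3333*(-1.5349 + 1.9399) = -1.4
  grad(y) = -1.7996, v = y - alpha*grad = -1.3242
  prox(v) = soft_thresh(-1.3242, 0.0564) = -1.2678
f(x_2) = 6*(-1.2678)^2 + 15*(-1.2678) + 1.34*|-1.2678| = -7.6743


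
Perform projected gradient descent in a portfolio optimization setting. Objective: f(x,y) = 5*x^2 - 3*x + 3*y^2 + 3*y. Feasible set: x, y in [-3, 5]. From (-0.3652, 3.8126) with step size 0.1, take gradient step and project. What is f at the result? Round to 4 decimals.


Step 1: Compute gradient at (-0.3652, 3.8126).
grad_x = 2*5*-0.3652 - 3 = -6.652
grad_y = 2*3*3.8126 + 3 = 25.8756
Step 2: Gradient step.
x_raw = -0.3652 - 0.1*-6.652 = 0.3
y_raw = 3.8126 - 0.1*25.8756 = 1.225
Step 3: Project onto [-3, 5].
x_proj = clip(0.3) = 0.3
y_proj = clip(1.225) = 1.225
Step 4: Evaluate f.
f(0.3, 1.225) = 7.7273


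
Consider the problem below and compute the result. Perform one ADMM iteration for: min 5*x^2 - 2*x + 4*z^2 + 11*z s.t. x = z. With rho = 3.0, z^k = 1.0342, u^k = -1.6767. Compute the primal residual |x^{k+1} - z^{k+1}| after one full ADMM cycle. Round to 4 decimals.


ADMM iteration with rho = 3.0, z^k = 1.0342, u^k = -1.6767
Step 1: x-update.
Minimize 5*x^2 - 2*x + (3.0/2)*(x - 1.0342 - 1.6767)^2
FOC: (2*5 + 3.0)*x = 2 + 3.0*(1.0342 + 1.6767)
x^{k+1} = 0.7794
Step 2: z-update.
Minimize 4*z^2 + 11*z + (3.0/2)*(0.7794 - z - 1.6767)^2
FOC: (2*4 + 3.0)*z = -11 + 3.0*(0.7794 - 1.6767)
z^{k+1} = -1.2447
Step 3: u-update.
u^{k+1} = -1.6767 + 0.7794 + 1.2447 = 0.3474
Step 4: Primal residual = |0.7794 + 1.2447| = 2.0241


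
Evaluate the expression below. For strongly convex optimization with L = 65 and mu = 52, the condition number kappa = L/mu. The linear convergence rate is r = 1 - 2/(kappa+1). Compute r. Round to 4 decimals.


Step 1: Compute the condition number.
kappa = L/mu = 65/52 = 1.25
Step 2: Compute the convergence rate.
r = 1 - 2/(kappa + 1) = 1 - 2*mu/(L + mu) = (L - mu)/(L + mu) = 13/117 = 0.1111


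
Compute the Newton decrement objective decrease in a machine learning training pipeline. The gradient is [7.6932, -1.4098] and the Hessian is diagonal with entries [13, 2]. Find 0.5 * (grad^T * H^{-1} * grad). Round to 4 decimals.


Step 1: H is diagonal, so H^(-1) * g = [0.5918, -0.7049].
Step 2: g^T H^(-1) g = sum_i g_i^2 / H_ii
  = (7.6932)^2/13 + (-1.4098)^2/2
  = 4.5527 + 0.9938 = 5.5465
Step 3: Objective decrease = 0.5 * g^T H^(-1) g = 2.7732


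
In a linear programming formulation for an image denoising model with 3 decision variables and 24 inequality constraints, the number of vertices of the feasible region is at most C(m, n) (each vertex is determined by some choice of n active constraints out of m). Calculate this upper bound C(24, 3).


Each vertex corresponds to some choice of n active constraints out of m, so the number of vertices is at most C(m, n) = m! / (n!(m-n)!).
m = 24, n = 3
Numerator: 24 * 23 * 22
Denominator: 3! = 6
C(24, 3) = 2024
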